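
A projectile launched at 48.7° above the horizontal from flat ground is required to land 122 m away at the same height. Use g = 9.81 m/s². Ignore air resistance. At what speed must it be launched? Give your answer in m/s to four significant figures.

34.74 m/s

From R = (v₀² / g) sin 2θ: v₀ = √(gR / sin 2θ).
v₀ = √(9.81 × 122 / sin 97.40°) = √(1197 / 0.9917) = √1206.9 = 34.74 m/s.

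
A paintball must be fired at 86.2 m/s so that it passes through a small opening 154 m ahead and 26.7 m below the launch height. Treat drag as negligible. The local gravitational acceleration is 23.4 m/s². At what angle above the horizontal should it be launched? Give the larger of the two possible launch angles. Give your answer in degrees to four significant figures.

76.14°

Trajectory: y = x tanθ − g x² (1 + tan²θ)/(2v₀²). With x = 154, y = −26.7, v₀ = 86.2, g = 23.4:
37.34 tan²θ − 154 tanθ + (10.64) = 0.
tanθ = [154 ± √(154² − 4 × 37.34 × (10.64))] / (2 × 37.34) = (154 ± 148.7) / 74.69, giving tanθ = 0.07031 or 4.054.
θ = 4.022° or 76.14°; the larger is 76.14°.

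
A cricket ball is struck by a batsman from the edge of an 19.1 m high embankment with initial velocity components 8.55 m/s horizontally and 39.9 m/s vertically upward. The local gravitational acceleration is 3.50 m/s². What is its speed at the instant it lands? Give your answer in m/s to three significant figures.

42.4 m/s

Vertical motion (up positive, ground at y = 0): 1.750 t² − (39.90) t − 19.1 = 0, so t = (39.90 + √(39.90² + 2·3.50·19.1)) / 3.50 = (39.90 + 41.54) / 3.50 = 23.27 s.
Vertical velocity at impact: v_y = v_y0 − g t = 39.90 − 3.50 × 23.27 = −41.54 m/s.
Speed: |v| = √(vₓ² + v_y²) = √(8.550² + 41.54²) = 42.41 m/s.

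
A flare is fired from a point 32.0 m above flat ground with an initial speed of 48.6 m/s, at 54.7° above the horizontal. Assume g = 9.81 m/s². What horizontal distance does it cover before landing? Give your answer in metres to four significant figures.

247.9 m

vₓ = 48.60 cos 54.7° = 28.08 m/s; v_y0 = 48.60 sin 54.7° = 39.66 m/s.
With up positive and y = 0 at the ground: y(t) = 32.0 + (39.66) t − 4.905 t². Setting y = 0 and taking the positive root: t = [39.66 + √(39.66² + 2·9.81·32.0)] / 9.81 = (39.66 + 46.92) / 9.81 = 8.826 s.
Horizontal distance: R = vₓ t = 28.08 × 8.826 = 247.9 m.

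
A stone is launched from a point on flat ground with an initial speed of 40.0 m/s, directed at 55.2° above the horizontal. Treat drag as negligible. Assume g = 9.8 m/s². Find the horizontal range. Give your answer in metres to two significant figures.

Resolve: vₓ = 40.00 cos 55.2° = 22.83 m/s and v_y0 = 40.00 sin 55.2° = 32.85 m/s.
Flight time T = 2 v_y0 / g = 6.703 s.
Range: R = vₓ T = 22.83 × 6.703 = 153.0 m.

150 m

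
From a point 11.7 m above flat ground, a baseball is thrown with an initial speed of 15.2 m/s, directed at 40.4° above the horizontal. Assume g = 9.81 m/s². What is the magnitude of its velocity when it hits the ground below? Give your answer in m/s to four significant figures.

Resolve: vₓ = 15.20 cos 40.4° = 11.58 m/s and v_y0 = 15.20 sin 40.4° = 9.851 m/s.
Vertical motion (up positive, ground at y = 0): 4.905 t² − (9.851) t − 11.7 = 0, so t = (9.851 + √(9.851² + 2·9.81·11.7)) / 9.81 = (9.851 + 18.07) / 9.81 = 2.846 s.
Vertical velocity at impact: v_y = v_y0 − g t = 9.851 − 9.81 × 2.846 = −18.07 m/s.
Speed: |v| = √(vₓ² + v_y²) = √(11.58² + 18.07²) = 21.46 m/s.

21.46 m/s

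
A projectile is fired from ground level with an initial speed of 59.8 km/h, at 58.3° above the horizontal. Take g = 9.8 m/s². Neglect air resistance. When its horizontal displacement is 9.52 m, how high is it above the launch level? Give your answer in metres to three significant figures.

Convert: 59.8 km/h = 59.8/3.6 = 16.61 m/s.
Resolve: vₓ = 16.61 cos 58.3° = 8.729 m/s and v_y0 = 16.61 sin 58.3° = 14.13 m/s.
x = vₓ t ⇒ t = 9.52/8.729 = 1.091 s.
Height: y = v_y0 t − ½ g t² = 14.13 × 1.091 − 4.900 × 1.091² = 15.41 − 5.829 = 9.585 m.

9.59 m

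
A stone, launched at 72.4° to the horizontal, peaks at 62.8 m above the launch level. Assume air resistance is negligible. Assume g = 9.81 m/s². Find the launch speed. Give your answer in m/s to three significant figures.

At the peak v_y = 0, so v_y0 = √(2gH) = √(2 × 9.81 × 62.8) = 35.10 m/s.
v_y0 = v₀ sin θ ⇒ v₀ = 35.10 / sin 72.4° = 36.83 m/s.

36.8 m/s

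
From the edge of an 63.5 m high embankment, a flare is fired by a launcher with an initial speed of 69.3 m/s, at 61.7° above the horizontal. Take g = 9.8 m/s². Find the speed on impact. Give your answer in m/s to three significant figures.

77.8 m/s

Horizontal component vₓ = 69.30 cos 61.7° = 32.85 m/s; vertical v_y0 = 69.30 sin 61.7° = 61.02 m/s.
With up positive and y = 0 at the ground: y(t) = 63.5 + (61.02) t − 4.900 t². Setting y = 0 and taking the positive root: t = [61.02 + √(61.02² + 2·9.80·63.5)] / 9.80 = (61.02 + 70.48) / 9.80 = 13.42 s.
Vertical velocity at impact: v_y = v_y0 − g t = 61.02 − 9.80 × 13.42 = −70.48 m/s.
Speed: |v| = √(vₓ² + v_y²) = √(32.85² + 70.48²) = 77.76 m/s.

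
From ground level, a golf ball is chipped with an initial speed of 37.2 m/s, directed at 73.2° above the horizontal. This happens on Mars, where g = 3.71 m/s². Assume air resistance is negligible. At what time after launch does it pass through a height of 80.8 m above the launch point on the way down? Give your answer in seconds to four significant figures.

16.57 s

Horizontal component vₓ = 37.20 cos 73.2° = 10.75 m/s; vertical v_y0 = 37.20 sin 73.2° = 35.61 m/s.
Set y = v_y0 t − ½ g t² = 80.8: 1.855 t² − 35.61 t + 80.8 = 0.
t = [35.61 ± √(35.61² − 2·3.71·80.8)] / 3.71 = (35.61 ± 25.86) / 3.71, so t = 2.629 s or t = 16.57 s.
The descending-branch root is 16.57 s.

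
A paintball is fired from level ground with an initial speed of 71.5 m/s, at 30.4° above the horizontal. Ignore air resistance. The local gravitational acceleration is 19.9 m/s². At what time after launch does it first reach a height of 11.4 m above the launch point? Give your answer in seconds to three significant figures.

0.348 s

Resolve: vₓ = 71.50 cos 30.4° = 61.67 m/s and v_y0 = 71.50 sin 30.4° = 36.18 m/s.
Set y = v_y0 t − ½ g t² = 11.4: 9.950 t² − 36.18 t + 11.4 = 0.
Quadratic formula: t = (36.18 ± √855.37) / 19.9 = (36.18 ± 29.25) / 19.9 → t = 0.3485 s or 3.288 s.
The first (ascending) time is 0.3485 s.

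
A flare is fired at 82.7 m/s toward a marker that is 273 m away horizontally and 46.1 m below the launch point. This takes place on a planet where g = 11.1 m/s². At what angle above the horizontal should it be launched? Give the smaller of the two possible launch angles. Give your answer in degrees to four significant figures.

Trajectory: y = x tanθ − g x² (1 + tan²θ)/(2v₀²). With x = 273, y = −46.1, v₀ = 82.7, g = 11.1:
60.48 tan²θ − 273 tanθ + (14.38) = 0.
tanθ = [273 ± √(273² − 4 × 60.48 × (14.38))] / (2 × 60.48) = (273 ± 266.6) / 121.0, giving tanθ = 0.05330 or 4.461.
θ = 3.051° or 77.36°; the smaller is 3.051°.

3.051°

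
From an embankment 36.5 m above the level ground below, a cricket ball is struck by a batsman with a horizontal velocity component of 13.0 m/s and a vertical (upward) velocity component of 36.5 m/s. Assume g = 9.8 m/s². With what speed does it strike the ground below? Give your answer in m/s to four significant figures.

47.08 m/s

The projectile lands when y = 36.5 + (36.50) t − ½·9.80·t² = 0. Positive root: t = (36.50 + √(36.50² + 2·9.80·36.5)) / 9.80 = (36.50 + 45.25) / 9.80 = 8.342 s.
Vertical velocity at impact: v_y = v_y0 − g t = 36.50 − 9.80 × 8.342 = −45.25 m/s.
Speed: |v| = √(vₓ² + v_y²) = √(13.00² + 45.25²) = 47.08 m/s.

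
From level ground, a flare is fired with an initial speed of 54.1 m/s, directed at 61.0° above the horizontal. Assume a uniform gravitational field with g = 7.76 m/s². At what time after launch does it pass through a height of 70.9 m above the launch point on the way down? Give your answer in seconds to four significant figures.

10.45 s

vₓ = 54.10 cos 61.0° = 26.23 m/s; v_y0 = 54.10 sin 61.0° = 47.32 m/s.
Set y = v_y0 t − ½ g t² = 70.9: 3.880 t² − 47.32 t + 70.9 = 0.
t = [47.32 ± √(47.32² − 2·7.76·70.9)] / 7.76 = (47.32 ± 33.74) / 7.76, so t = 1.749 s or t = 10.45 s.
The descending-branch root is 10.45 s.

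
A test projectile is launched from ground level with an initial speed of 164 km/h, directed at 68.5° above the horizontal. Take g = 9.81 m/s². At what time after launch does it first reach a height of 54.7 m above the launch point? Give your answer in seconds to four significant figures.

1.579 s

Convert: 164 km/h = 164/3.6 = 45.56 m/s.
vₓ = 45.56 cos 68.5° = 16.70 m/s; v_y0 = 45.56 sin 68.5° = 42.39 m/s.
Height y(t) = 42.39 t − 4.905 t² = 54.7 gives 4.905 t² − 42.39 t + 54.7 = 0.
Quadratic formula: t = (42.39 ± √723.33) / 9.81 = (42.39 ± 26.89) / 9.81 → t = 1.579 s or 7.062 s.
The first (ascending) time is 1.579 s.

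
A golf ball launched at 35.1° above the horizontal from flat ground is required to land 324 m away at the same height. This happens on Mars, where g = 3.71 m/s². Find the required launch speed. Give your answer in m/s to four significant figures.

35.74 m/s

Level-ground range: R = v₀² sin(2θ)/g, so v₀ = √(gR / sin 2θ).
v₀ = √(3.71 × 324 / sin 70.20°) = √(1202 / 0.9409) = √1277.6 = 35.74 m/s.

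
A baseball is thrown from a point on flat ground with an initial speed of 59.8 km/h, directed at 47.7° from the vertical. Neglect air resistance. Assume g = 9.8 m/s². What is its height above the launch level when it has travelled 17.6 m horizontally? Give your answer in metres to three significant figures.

Convert: 59.8 km/h = 59.8/3.6 = 16.61 m/s.
vₓ = 16.61 sin 47.7° = 12.29 m/s; v_y0 = 16.61 cos 47.7° = 11.18 m/s.
x = vₓ t ⇒ t = 17.6/12.29 = 1.433 s.
Height: y = v_y0 t − ½ g t² = 11.18 × 1.433 − 4.900 × 1.433² = 16.01 − 10.06 = 5.959 m.

5.96 m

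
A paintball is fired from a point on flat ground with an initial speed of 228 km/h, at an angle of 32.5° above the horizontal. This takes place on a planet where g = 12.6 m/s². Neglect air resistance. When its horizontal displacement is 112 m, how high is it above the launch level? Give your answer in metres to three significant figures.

43.7 m

Convert: 228 km/h = 228/3.6 = 63.33 m/s.
Horizontal component vₓ = 63.33 cos 32.5° = 53.41 m/s; vertical v_y0 = 63.33 sin 32.5° = 34.03 m/s.
Time to reach x = 112 m: t = x/vₓ = 112/53.41 = 2.097 s.
Height: y = v_y0 t − ½ g t² = 34.03 × 2.097 − 6.300 × 2.097² = 71.35 − 27.70 = 43.65 m.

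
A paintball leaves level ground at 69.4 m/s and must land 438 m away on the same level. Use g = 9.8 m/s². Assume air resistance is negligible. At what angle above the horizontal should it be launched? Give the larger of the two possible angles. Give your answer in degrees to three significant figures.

58.5°

From R = (v₀²/g) sin 2θ: sin 2θ = 9.80 × 438 / 4816.4 = 0.8912.
2θ = 63.03° or 180° − 63.03° = 117.0°, so θ = 31.51° or 58.49°.
The larger angle is 58.49°.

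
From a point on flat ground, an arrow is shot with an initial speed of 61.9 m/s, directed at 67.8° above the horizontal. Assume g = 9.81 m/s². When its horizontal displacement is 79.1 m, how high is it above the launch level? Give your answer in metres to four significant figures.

137.7 m

Components: vₓ = 61.90 cos 67.8° = 23.39 m/s, v_y0 = 61.90 sin 67.8° = 57.31 m/s.
x = vₓ t ⇒ t = 79.1/23.39 = 3.382 s.
Height: y = v_y0 t − ½ g t² = 57.31 × 3.382 − 4.905 × 3.382² = 193.8 − 56.10 = 137.7 m.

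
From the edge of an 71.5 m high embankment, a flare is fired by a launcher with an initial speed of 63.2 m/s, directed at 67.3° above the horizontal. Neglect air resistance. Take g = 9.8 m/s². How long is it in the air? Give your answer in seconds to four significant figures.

Resolve: vₓ = 63.20 cos 67.3° = 24.39 m/s and v_y0 = 63.20 sin 67.3° = 58.30 m/s.
The projectile lands when y = 71.5 + (58.30) t − ½·9.80·t² = 0. Positive root: t = (58.30 + √(58.30² + 2·9.80·71.5)) / 9.80 = (58.30 + 69.29) / 9.80 = 13.02 s.

13.02 s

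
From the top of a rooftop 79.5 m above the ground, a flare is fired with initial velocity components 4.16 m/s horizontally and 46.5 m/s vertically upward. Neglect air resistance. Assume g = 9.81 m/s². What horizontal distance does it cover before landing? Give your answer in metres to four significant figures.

45.59 m

With up positive and y = 0 at the ground: y(t) = 79.5 + (46.50) t − 4.905 t². Setting y = 0 and taking the positive root: t = [46.50 + √(46.50² + 2·9.81·79.5)] / 9.81 = (46.50 + 61.01) / 9.81 = 10.96 s.
Horizontal distance: R = vₓ t = 4.160 × 10.96 = 45.59 m.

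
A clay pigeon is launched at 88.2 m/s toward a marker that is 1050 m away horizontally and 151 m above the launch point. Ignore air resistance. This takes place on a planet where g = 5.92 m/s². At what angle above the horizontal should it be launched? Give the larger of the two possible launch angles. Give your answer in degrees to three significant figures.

59.6°

Trajectory: y = x tanθ − g x² (1 + tan²θ)/(2v₀²). With x = 1050, y = 151, v₀ = 88.2, g = 5.92:
419.5 tan²θ − 1050 tanθ + (570.5) = 0.
tanθ = [1050 ± √(1050² − 4 × 419.5 × (570.5))] / (2 × 419.5) = (1050 ± 381.0) / 839.0, giving tanθ = 0.7973 or 1.706.
θ = 38.57° or 59.62°; the larger is 59.62°.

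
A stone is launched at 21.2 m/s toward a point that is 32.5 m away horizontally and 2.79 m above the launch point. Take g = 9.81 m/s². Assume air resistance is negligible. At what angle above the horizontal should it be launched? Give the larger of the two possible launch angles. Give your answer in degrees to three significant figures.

Trajectory: y = x tanθ − g x² (1 + tan²θ)/(2v₀²). With x = 32.5, y = 2.79, v₀ = 21.2, g = 9.81:
11.53 tan²θ − 32.5 tanθ + (14.32) = 0.
tanθ = [32.5 ± √(32.5² − 4 × 11.53 × (14.32))] / (2 × 11.53) = (32.5 ± 19.90) / 23.05, giving tanθ = 0.5465 or 2.273.
θ = 28.65° or 66.25°; the larger is 66.25°.

66.3°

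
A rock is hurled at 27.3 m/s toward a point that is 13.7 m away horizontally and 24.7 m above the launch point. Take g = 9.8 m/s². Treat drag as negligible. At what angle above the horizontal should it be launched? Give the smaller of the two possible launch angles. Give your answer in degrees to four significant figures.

67.56°

Trajectory: y = x tanθ − g x² (1 + tan²θ)/(2v₀²). With x = 13.7, y = 24.7, v₀ = 27.3, g = 9.80:
1.234 tan²θ − 13.7 tanθ + (25.93) = 0.
tanθ = [13.7 ± √(13.7² − 4 × 1.234 × (25.93))] / (2 × 1.234) = (13.7 ± 7.725) / 2.468, giving tanθ = 2.421 or 8.681.
θ = 67.56° or 83.43°; the smaller is 67.56°.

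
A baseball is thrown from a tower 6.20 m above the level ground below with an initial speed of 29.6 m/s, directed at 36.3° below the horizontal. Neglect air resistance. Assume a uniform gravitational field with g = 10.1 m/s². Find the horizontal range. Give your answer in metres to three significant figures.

Resolve: vₓ = 29.60 cos 36.3° = 23.86 m/s and v_y0 = −17.52 m/s (downward).
Vertical motion (up positive, ground at y = 0): 5.050 t² − (−17.52) t − 6.20 = 0, so t = (−17.52 + √(17.52² + 2·10.1·6.20)) / 10.1 = (−17.52 + 20.79) / 10.1 = 0.3236 s.
Horizontal distance: R = vₓ t = 23.86 × 0.3236 = 7.720 m.

7.72 m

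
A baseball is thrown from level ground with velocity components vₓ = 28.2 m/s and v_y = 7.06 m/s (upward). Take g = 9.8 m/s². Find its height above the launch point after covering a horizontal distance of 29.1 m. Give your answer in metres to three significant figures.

2.07 m

Time to reach x = 29.1 m: t = x/vₓ = 29.1/28.20 = 1.032 s.
Height: y = v_y0 t − ½ g t² = 7.060 × 1.032 − 4.900 × 1.032² = 7.285 − 5.218 = 2.068 m.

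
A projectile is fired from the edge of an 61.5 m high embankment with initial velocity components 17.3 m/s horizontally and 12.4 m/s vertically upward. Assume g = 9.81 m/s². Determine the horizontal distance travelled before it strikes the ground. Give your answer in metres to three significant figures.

86.9 m

With up positive and y = 0 at the ground: y(t) = 61.5 + (12.40) t − 4.905 t². Setting y = 0 and taking the positive root: t = [12.40 + √(12.40² + 2·9.81·61.5)] / 9.81 = (12.40 + 36.88) / 9.81 = 5.024 s.
Horizontal distance: R = vₓ t = 17.30 × 5.024 = 86.91 m.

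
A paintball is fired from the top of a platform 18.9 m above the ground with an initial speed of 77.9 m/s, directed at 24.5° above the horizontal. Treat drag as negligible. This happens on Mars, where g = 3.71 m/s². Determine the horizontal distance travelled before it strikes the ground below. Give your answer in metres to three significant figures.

1270 m

Resolve: vₓ = 77.90 cos 24.5° = 70.89 m/s and v_y0 = 77.90 sin 24.5° = 32.30 m/s.
The projectile lands when y = 18.9 + (32.30) t − ½·3.71·t² = 0. Positive root: t = (32.30 + √(32.30² + 2·3.71·18.9)) / 3.71 = (32.30 + 34.41) / 3.71 = 17.98 s.
Horizontal distance: R = vₓ t = 70.89 × 17.98 = 1275 m.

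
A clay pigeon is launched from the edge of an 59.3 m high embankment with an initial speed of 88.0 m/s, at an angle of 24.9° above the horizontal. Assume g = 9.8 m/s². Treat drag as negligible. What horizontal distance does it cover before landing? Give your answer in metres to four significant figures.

Components: vₓ = 88.00 cos 24.9° = 79.82 m/s, v_y0 = 88.00 sin 24.9° = 37.05 m/s.
The projectile lands when y = 59.3 + (37.05) t − ½·9.80·t² = 0. Positive root: t = (37.05 + √(37.05² + 2·9.80·59.3)) / 9.80 = (37.05 + 50.35) / 9.80 = 8.918 s.
Horizontal distance: R = vₓ t = 79.82 × 8.918 = 711.9 m.

711.9 m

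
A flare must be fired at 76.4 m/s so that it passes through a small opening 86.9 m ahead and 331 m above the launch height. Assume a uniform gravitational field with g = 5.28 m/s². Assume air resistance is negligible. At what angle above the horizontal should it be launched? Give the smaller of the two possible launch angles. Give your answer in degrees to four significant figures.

Trajectory: y = x tanθ − g x² (1 + tan²θ)/(2v₀²). With x = 86.9, y = 331, v₀ = 76.4, g = 5.28:
3.416 tan²θ − 86.9 tanθ + (334.4) = 0.
tanθ = [86.9 ± √(86.9² − 4 × 3.416 × (334.4))] / (2 × 3.416) = (86.9 ± 54.62) / 6.831, giving tanθ = 4.726 or 20.72.
θ = 78.05° or 87.24°; the smaller is 78.05°.

78.05°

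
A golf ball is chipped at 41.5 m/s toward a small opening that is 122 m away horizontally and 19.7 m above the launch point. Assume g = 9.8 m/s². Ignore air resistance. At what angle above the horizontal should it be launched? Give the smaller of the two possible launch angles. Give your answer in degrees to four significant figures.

Trajectory: y = x tanθ − g x² (1 + tan²θ)/(2v₀²). With x = 122, y = 19.7, v₀ = 41.5, g = 9.80:
42.35 tan²θ − 122 tanθ + (62.05) = 0.
tanθ = [122 ± √(122² − 4 × 42.35 × (62.05))] / (2 × 42.35) = (122 ± 66.14) / 84.69, giving tanθ = 0.6596 or 2.221.
θ = 33.41° or 65.76°; the smaller is 33.41°.

33.41°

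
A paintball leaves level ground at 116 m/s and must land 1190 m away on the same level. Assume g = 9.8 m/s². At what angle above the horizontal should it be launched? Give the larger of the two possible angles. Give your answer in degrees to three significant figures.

60.0°

R = v₀² sin 2θ / g gives sin 2θ = gR/v₀² = 9.80·1190/116² = 0.8667.
2θ = 60.07° or 180° − 60.07° = 119.9°, so θ = 30.04° or 59.96°.
The larger angle is 59.96°.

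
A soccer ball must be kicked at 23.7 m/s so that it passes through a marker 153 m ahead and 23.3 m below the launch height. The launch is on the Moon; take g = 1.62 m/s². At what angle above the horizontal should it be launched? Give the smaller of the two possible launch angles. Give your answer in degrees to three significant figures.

3.97°

Trajectory: y = x tanθ − g x² (1 + tan²θ)/(2v₀²). With x = 153, y = −23.3, v₀ = 23.7, g = 1.62:
33.76 tan²θ − 153 tanθ + (10.46) = 0.
tanθ = [153 ± √(153² − 4 × 33.76 × (10.46))] / (2 × 33.76) = (153 ± 148.3) / 67.52, giving tanθ = 0.06941 or 4.463.
θ = 3.971° or 77.37°; the smaller is 3.971°.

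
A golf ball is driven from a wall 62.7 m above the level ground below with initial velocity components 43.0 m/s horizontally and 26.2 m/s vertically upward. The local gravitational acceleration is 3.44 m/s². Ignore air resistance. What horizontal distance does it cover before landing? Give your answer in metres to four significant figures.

745.4 m

The projectile lands when y = 62.7 + (26.20) t − ½·3.44·t² = 0. Positive root: t = (26.20 + √(26.20² + 2·3.44·62.7)) / 3.44 = (26.20 + 33.43) / 3.44 = 17.34 s.
Horizontal distance: R = vₓ t = 43.00 × 17.34 = 745.4 m.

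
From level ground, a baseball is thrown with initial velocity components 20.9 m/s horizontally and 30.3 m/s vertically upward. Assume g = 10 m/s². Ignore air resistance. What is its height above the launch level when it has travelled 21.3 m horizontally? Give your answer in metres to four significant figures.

25.69 m

At x = 21.3 m, t = x/vₓ = 21.3/20.90 = 1.019 s.
Height: y = v_y0 t − ½ g t² = 30.30 × 1.019 − 5.000 × 1.019² = 30.88 − 5.193 = 25.69 m.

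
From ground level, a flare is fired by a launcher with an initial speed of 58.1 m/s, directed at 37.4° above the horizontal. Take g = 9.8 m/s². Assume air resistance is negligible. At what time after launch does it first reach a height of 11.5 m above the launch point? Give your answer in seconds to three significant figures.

Horizontal component vₓ = 58.10 cos 37.4° = 46.16 m/s; vertical v_y0 = 58.10 sin 37.4° = 35.29 m/s.
Set y = v_y0 t − ½ g t² = 11.5: 4.900 t² − 35.29 t + 11.5 = 0.
Quadratic formula: t = (35.29 ± √1019.9) / 9.80 = (35.29 ± 31.94) / 9.80 → t = 0.3421 s or 6.860 s.
The first (ascending) time is 0.3421 s.

0.342 s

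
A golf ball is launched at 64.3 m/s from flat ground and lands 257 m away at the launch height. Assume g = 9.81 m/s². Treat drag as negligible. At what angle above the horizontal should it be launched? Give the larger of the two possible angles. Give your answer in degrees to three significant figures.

71.2°

From R = (v₀²/g) sin 2θ: sin 2θ = 9.81 × 257 / 4134.5 = 0.6098.
2θ = 37.57° or 180° − 37.57° = 142.4°, so θ = 18.79° or 71.21°.
The larger angle is 71.21°.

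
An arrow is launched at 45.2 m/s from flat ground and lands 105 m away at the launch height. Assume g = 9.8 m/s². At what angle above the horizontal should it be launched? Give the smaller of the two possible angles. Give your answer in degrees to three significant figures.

From R = (v₀²/g) sin 2θ: sin 2θ = 9.80 × 105 / 2043.0 = 0.5037.
2θ = 30.24° or 180° − 30.24° = 149.8°, so θ = 15.12° or 74.88°.
The smaller angle is 15.12°.

15.1°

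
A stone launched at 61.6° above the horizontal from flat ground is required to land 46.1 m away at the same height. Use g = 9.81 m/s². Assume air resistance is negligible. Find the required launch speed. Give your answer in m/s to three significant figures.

Level-ground range: R = v₀² sin(2θ)/g, so v₀ = √(gR / sin 2θ).
v₀ = √(9.81 × 46.1 / sin 123.2°) = √(452.2 / 0.8368) = √540.46 = 23.25 m/s.

23.2 m/s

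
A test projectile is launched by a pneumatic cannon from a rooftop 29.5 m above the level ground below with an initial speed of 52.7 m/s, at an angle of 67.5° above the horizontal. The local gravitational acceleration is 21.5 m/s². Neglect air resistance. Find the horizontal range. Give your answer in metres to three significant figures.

Components: vₓ = 52.70 cos 67.5° = 20.17 m/s, v_y0 = 52.70 sin 67.5° = 48.69 m/s.
The projectile lands when y = 29.5 + (48.69) t − ½·21.5·t² = 0. Positive root: t = (48.69 + √(48.69² + 2·21.5·29.5)) / 21.5 = (48.69 + 60.32) / 21.5 = 5.070 s.
Horizontal distance: R = vₓ t = 20.17 × 5.070 = 102.3 m.

102 m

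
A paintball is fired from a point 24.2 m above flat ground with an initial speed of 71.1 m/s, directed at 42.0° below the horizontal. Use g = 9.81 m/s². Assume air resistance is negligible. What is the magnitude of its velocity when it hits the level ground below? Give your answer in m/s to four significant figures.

vₓ = 71.10 cos 42.0° = 52.84 m/s; v_y0 = −47.58 m/s (downward).
The projectile lands when y = 24.2 + (−47.58) t − ½·9.81·t² = 0. Positive root: t = (−47.58 + √(47.58² + 2·9.81·24.2)) / 9.81 = (−47.58 + 52.33) / 9.81 = 0.4845 s.
Vertical velocity at impact: v_y = v_y0 − g t = −47.58 − 9.81 × 0.4845 = −52.33 m/s.
Speed: |v| = √(vₓ² + v_y²) = √(52.84² + 52.33²) = 74.36 m/s.

74.36 m/s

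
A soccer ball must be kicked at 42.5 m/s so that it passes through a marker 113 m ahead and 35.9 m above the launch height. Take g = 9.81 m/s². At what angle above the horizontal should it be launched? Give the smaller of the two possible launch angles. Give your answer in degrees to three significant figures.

Trajectory: y = x tanθ − g x² (1 + tan²θ)/(2v₀²). With x = 113, y = 35.9, v₀ = 42.5, g = 9.81:
34.68 tan²θ − 113 tanθ + (70.58) = 0.
tanθ = [113 ± √(113² − 4 × 34.68 × (70.58))] / (2 × 34.68) = (113 ± 54.59) / 69.35, giving tanθ = 0.8422 or 2.417.
θ = 40.11° or 67.52°; the smaller is 40.11°.

40.1°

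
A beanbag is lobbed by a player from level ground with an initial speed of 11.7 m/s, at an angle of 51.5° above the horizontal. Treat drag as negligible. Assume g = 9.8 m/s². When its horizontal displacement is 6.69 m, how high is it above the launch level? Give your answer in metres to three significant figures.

4.28 m

Resolve: vₓ = 11.70 cos 51.5° = 7.283 m/s and v_y0 = 11.70 sin 51.5° = 9.157 m/s.
At x = 6.69 m, t = x/vₓ = 6.69/7.283 = 0.9185 s.
Height: y = v_y0 t − ½ g t² = 9.157 × 0.9185 − 4.900 × 0.9185² = 8.410 − 4.134 = 4.276 m.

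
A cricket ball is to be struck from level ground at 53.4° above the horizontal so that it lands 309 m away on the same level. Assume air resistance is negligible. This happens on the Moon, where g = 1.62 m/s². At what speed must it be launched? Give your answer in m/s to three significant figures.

22.9 m/s

From R = (v₀² / g) sin 2θ: v₀ = √(gR / sin 2θ).
v₀ = √(1.62 × 309 / sin 106.8°) = √(500.6 / 0.9573) = √522.90 = 22.87 m/s.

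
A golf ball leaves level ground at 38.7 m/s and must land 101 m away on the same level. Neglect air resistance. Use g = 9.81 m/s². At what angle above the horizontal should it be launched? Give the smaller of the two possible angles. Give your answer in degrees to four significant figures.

20.71°

R = v₀² sin 2θ / g gives sin 2θ = gR/v₀² = 9.81·101/38.7² = 0.6616.
2θ = 41.42° or 180° − 41.42° = 138.6°, so θ = 20.71° or 69.29°.
The smaller angle is 20.71°.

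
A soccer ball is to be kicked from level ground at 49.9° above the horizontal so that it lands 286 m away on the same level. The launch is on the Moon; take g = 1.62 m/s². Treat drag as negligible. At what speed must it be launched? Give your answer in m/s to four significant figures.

21.68 m/s

Level-ground range: R = v₀² sin(2θ)/g, so v₀ = √(gR / sin 2θ).
v₀ = √(1.62 × 286 / sin 99.80°) = √(463.3 / 0.9854) = √470.18 = 21.68 m/s.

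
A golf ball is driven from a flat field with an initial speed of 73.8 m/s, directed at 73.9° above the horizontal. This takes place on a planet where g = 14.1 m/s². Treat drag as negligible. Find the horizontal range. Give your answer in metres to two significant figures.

vₓ = 73.80 cos 73.9° = 20.47 m/s; v_y0 = 73.80 sin 73.9° = 70.91 m/s.
Time aloft: T = 2 v_y0 / g = 2 × 70.91 / 14.1 = 10.06 s.
Range: R = vₓ T = 20.47 × 10.06 = 205.8 m.

210 m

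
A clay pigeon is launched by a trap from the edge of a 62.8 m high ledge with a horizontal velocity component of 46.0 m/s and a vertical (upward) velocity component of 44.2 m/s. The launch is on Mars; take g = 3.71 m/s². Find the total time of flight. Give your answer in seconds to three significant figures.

The projectile lands when y = 62.8 + (44.20) t − ½·3.71·t² = 0. Positive root: t = (44.20 + √(44.20² + 2·3.71·62.8)) / 3.71 = (44.20 + 49.19) / 3.71 = 25.17 s.

25.2 s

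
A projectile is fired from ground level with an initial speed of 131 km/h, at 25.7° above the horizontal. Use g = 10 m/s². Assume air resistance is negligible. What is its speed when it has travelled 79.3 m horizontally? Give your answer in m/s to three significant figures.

33.8 m/s

Convert: 131 km/h = 131/3.6 = 36.39 m/s.
Horizontal component vₓ = 36.39 cos 25.7° = 32.79 m/s; vertical v_y0 = 36.39 sin 25.7° = 15.78 m/s.
x = vₓ t ⇒ t = 79.3/32.79 = 2.418 s.
Vertical velocity there: v_y = v_y0 − g t = 15.78 − 10.0 × 2.418 = −8.404 m/s.
Speed: √(vₓ² + v_y²) = √(32.79² + 8.404²) = 33.85 m/s.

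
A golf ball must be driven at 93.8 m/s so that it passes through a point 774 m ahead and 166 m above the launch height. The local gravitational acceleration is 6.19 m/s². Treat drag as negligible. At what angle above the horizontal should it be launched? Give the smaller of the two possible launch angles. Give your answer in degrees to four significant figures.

30.01°

Trajectory: y = x tanθ − g x² (1 + tan²θ)/(2v₀²). With x = 774, y = 166, v₀ = 93.8, g = 6.19:
210.7 tan²θ − 774 tanθ + (376.7) = 0.
tanθ = [774 ± √(774² − 4 × 210.7 × (376.7))] / (2 × 210.7) = (774 ± 530.6) / 421.5, giving tanθ = 0.5776 or 3.095.
θ = 30.01° or 72.10°; the smaller is 30.01°.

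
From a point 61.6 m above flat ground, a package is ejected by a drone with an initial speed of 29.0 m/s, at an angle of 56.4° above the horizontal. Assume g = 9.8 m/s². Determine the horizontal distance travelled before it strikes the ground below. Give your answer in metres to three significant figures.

109 m

Horizontal component vₓ = 29.00 cos 56.4° = 16.05 m/s; vertical v_y0 = 29.00 sin 56.4° = 24.15 m/s.
The projectile lands when y = 61.6 + (24.15) t − ½·9.80·t² = 0. Positive root: t = (24.15 + √(24.15² + 2·9.80·61.6)) / 9.80 = (24.15 + 42.32) / 9.80 = 6.783 s.
Horizontal distance: R = vₓ t = 16.05 × 6.783 = 108.9 m.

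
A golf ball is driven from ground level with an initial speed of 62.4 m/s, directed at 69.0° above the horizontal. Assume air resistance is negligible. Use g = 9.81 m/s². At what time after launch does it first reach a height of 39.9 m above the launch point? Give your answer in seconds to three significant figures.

Horizontal component vₓ = 62.40 cos 69.0° = 22.36 m/s; vertical v_y0 = 62.40 sin 69.0° = 58.26 m/s.
Set y = v_y0 t − ½ g t² = 39.9: 4.905 t² − 58.26 t + 39.9 = 0.
Quadratic formula: t = (58.26 ± √2610.9) / 9.81 = (58.26 ± 51.10) / 9.81 → t = 0.7298 s or 11.15 s.
The first (ascending) time is 0.7298 s.

0.730 s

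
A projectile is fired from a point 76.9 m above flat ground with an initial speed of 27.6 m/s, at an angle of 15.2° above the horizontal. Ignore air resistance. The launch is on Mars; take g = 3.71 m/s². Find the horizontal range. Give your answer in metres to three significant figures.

231 m

Components: vₓ = 27.60 cos 15.2° = 26.63 m/s, v_y0 = 27.60 sin 15.2° = 7.236 m/s.
Vertical motion (up positive, ground at y = 0): 1.855 t² − (7.236) t − 76.9 = 0, so t = (7.236 + √(7.236² + 2·3.71·76.9)) / 3.71 = (7.236 + 24.96) / 3.71 = 8.678 s.
Horizontal distance: R = vₓ t = 26.63 × 8.678 = 231.1 m.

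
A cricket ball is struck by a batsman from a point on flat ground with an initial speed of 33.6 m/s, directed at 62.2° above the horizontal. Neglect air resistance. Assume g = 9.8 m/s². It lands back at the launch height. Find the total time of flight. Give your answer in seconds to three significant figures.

6.07 s

Horizontal component vₓ = 33.60 cos 62.2° = 15.67 m/s; vertical v_y0 = 33.60 sin 62.2° = 29.72 m/s.
Time of flight on level ground: T = 2 v_y0 / g = 2 × 29.72 / 9.80 = 6.066 s.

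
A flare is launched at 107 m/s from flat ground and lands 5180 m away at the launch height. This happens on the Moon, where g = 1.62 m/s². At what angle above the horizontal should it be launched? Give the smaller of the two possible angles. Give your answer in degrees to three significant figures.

23.6°

Level-ground range R = v₀² sin(2θ)/g ⇒ sin(2θ) = gR/v₀² = 1.62 × 5180 / 107² = 0.7330.
2θ = 47.13° or 180° − 47.13° = 132.9°, so θ = 23.57° or 66.43°.
The smaller angle is 23.57°.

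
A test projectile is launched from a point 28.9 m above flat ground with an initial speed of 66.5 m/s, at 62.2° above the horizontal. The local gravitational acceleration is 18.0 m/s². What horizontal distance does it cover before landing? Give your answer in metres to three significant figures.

217 m

Resolve: vₓ = 66.50 cos 62.2° = 31.01 m/s and v_y0 = 66.50 sin 62.2° = 58.82 m/s.
The projectile lands when y = 28.9 + (58.82) t − ½·18.0·t² = 0. Positive root: t = (58.82 + √(58.82² + 2·18.0·28.9)) / 18.0 = (58.82 + 67.09) / 18.0 = 6.995 s.
Horizontal distance: R = vₓ t = 31.01 × 6.995 = 217.0 m.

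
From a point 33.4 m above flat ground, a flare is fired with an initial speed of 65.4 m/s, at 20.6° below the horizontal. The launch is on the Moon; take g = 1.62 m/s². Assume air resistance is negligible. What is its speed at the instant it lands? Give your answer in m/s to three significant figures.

Components: vₓ = 65.40 cos 20.6° = 61.22 m/s, v_y0 = −23.01 m/s (downward).
With up positive and y = 0 at the ground: y(t) = 33.4 + (−23.01) t − 0.8100 t². Setting y = 0 and taking the positive root: t = [−23.01 + √(23.01² + 2·1.62·33.4)] / 1.62 = (−23.01 + 25.25) / 1.62 = 1.384 s.
Vertical velocity at impact: v_y = v_y0 − g t = −23.01 − 1.62 × 1.384 = −25.25 m/s.
Speed: |v| = √(vₓ² + v_y²) = √(61.22² + 25.25²) = 66.22 m/s.

66.2 m/s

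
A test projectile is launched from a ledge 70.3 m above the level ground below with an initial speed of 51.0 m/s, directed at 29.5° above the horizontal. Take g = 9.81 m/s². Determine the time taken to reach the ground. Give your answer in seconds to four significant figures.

Horizontal component vₓ = 51.00 cos 29.5° = 44.39 m/s; vertical v_y0 = 51.00 sin 29.5° = 25.11 m/s.
The projectile lands when y = 70.3 + (25.11) t − ½·9.81·t² = 0. Positive root: t = (25.11 + √(25.11² + 2·9.81·70.3)) / 9.81 = (25.11 + 44.83) / 9.81 = 7.130 s.

7.130 s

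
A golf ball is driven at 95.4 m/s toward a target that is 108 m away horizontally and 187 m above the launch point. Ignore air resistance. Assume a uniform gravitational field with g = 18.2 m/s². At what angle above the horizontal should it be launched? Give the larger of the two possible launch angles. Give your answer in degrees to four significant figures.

81.55°

Trajectory: y = x tanθ − g x² (1 + tan²θ)/(2v₀²). With x = 108, y = 187, v₀ = 95.4, g = 18.2:
11.66 tan²θ − 108 tanθ + (198.7) = 0.
tanθ = [108 ± √(108² − 4 × 11.66 × (198.7))] / (2 × 11.66) = (108 ± 48.95) / 23.33, giving tanθ = 2.531 or 6.729.
θ = 68.44° or 81.55°; the larger is 81.55°.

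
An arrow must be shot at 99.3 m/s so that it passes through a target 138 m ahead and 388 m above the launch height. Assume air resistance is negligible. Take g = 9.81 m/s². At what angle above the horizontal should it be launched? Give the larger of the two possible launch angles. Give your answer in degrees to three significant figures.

Trajectory: y = x tanθ − g x² (1 + tan²θ)/(2v₀²). With x = 138, y = 388, v₀ = 99.3, g = 9.81:
9.473 tan²θ − 138 tanθ + (397.5) = 0.
tanθ = [138 ± √(138² − 4 × 9.473 × (397.5))] / (2 × 9.473) = (138 ± 63.11) / 18.95, giving tanθ = 3.953 or 10.61.
θ = 75.80° or 84.62°; the larger is 84.62°.

84.6°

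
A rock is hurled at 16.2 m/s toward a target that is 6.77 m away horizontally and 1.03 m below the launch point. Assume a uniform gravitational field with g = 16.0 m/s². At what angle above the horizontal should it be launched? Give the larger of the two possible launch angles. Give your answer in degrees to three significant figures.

78.2°

Trajectory: y = x tanθ − g x² (1 + tan²θ)/(2v₀²). With x = 6.77, y = −1.03, v₀ = 16.2, g = 16.0:
1.397 tan²θ − 6.77 tanθ + (0.3671) = 0.
tanθ = [6.77 ± √(6.77² − 4 × 1.397 × (0.3671))] / (2 × 1.397) = (6.77 ± 6.617) / 2.794, giving tanθ = 0.05485 or 4.791.
θ = 3.140° or 78.21°; the larger is 78.21°.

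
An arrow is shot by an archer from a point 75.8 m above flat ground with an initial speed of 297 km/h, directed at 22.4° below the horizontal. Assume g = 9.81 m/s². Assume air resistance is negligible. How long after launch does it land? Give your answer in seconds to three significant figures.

Convert: 297 km/h = 297/3.6 = 82.50 m/s.
Horizontal component vₓ = 82.50 cos 22.4° = 76.28 m/s; vertical v_y0 = −31.44 m/s (downward).
Vertical motion (up positive, ground at y = 0): 4.905 t² − (−31.44) t − 75.8 = 0, so t = (−31.44 + √(31.44² + 2·9.81·75.8)) / 9.81 = (−31.44 + 49.76) / 9.81 = 1.867 s.

1.87 s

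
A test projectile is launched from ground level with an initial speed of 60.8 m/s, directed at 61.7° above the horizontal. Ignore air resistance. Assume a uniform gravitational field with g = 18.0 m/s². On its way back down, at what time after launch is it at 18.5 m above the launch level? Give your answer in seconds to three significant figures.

5.58 s

vₓ = 60.80 cos 61.7° = 28.82 m/s; v_y0 = 60.80 sin 61.7° = 53.53 m/s.
Require v_y0 t − ½ g t² = 18.5, i.e. 9.000 t² − 53.53 t + 18.5 = 0.
t = [53.53 ± √(53.53² − 2·18.0·18.5)] / 18.0 = (53.53 ± 46.90) / 18.0, so t = 0.3684 s or t = 5.580 s.
The descending-branch root is 5.580 s.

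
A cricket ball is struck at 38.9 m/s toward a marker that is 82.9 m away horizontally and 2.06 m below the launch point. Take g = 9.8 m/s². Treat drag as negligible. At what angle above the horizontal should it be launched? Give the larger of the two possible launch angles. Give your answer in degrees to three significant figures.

73.9°

Trajectory: y = x tanθ − g x² (1 + tan²θ)/(2v₀²). With x = 82.9, y = −2.06, v₀ = 38.9, g = 9.80:
22.25 tan²θ − 82.9 tanθ + (20.19) = 0.
tanθ = [82.9 ± √(82.9² − 4 × 22.25 × (20.19))] / (2 × 22.25) = (82.9 ± 71.24) / 44.51, giving tanθ = 0.2620 or 3.463.
θ = 14.68° or 73.89°; the larger is 73.89°.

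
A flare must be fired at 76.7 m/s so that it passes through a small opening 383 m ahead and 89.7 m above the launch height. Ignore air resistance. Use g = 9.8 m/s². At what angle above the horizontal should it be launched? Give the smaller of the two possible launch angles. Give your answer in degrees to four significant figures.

Trajectory: y = x tanθ − g x² (1 + tan²θ)/(2v₀²). With x = 383, y = 89.7, v₀ = 76.7, g = 9.80:
122.2 tan²θ − 383 tanθ + (211.9) = 0.
tanθ = [383 ± √(383² − 4 × 122.2 × (211.9))] / (2 × 122.2) = (383 ± 207.7) / 244.4, giving tanθ = 0.7174 or 2.417.
θ = 35.66° or 67.53°; the smaller is 35.66°.

35.66°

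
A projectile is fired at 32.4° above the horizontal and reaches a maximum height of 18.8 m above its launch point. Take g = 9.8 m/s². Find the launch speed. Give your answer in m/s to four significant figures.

At the peak v_y = 0, so v_y0 = √(2gH) = √(2 × 9.80 × 18.8) = 19.20 m/s.
v_y0 = v₀ sin θ ⇒ v₀ = 19.20 / sin 32.4° = 35.82 m/s.

35.82 m/s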